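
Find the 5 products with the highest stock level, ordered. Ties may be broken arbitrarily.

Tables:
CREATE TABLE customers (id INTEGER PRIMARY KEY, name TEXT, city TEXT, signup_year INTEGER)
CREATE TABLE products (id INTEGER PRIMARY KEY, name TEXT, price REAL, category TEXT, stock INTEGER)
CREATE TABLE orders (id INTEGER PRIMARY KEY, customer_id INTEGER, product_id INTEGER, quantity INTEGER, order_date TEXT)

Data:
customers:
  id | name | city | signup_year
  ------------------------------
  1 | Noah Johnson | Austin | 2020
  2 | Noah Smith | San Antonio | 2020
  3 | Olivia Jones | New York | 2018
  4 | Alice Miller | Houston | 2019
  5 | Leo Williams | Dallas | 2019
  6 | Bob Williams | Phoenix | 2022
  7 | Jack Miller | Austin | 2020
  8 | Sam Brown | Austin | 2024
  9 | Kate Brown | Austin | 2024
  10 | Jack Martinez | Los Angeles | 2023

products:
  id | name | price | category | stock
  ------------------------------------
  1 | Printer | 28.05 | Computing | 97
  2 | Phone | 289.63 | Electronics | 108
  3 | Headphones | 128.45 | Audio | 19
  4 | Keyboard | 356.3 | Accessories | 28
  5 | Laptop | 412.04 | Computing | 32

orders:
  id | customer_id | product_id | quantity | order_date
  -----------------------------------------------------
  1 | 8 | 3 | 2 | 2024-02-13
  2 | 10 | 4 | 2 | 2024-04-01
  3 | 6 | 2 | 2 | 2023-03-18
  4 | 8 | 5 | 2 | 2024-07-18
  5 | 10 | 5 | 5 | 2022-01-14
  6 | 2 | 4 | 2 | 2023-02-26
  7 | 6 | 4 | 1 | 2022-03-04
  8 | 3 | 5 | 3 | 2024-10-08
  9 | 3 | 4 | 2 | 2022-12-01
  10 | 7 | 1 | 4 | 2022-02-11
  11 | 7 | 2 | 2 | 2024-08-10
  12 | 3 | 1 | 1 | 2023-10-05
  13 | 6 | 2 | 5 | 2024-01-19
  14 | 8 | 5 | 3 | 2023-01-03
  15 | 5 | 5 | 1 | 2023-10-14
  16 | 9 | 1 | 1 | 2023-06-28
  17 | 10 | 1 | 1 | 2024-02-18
SELECT name, stock FROM products ORDER BY stock DESC LIMIT 5

Execution result:
name | stock
Phone | 108
Printer | 97
Laptop | 32
Keyboard | 28
Headphones | 19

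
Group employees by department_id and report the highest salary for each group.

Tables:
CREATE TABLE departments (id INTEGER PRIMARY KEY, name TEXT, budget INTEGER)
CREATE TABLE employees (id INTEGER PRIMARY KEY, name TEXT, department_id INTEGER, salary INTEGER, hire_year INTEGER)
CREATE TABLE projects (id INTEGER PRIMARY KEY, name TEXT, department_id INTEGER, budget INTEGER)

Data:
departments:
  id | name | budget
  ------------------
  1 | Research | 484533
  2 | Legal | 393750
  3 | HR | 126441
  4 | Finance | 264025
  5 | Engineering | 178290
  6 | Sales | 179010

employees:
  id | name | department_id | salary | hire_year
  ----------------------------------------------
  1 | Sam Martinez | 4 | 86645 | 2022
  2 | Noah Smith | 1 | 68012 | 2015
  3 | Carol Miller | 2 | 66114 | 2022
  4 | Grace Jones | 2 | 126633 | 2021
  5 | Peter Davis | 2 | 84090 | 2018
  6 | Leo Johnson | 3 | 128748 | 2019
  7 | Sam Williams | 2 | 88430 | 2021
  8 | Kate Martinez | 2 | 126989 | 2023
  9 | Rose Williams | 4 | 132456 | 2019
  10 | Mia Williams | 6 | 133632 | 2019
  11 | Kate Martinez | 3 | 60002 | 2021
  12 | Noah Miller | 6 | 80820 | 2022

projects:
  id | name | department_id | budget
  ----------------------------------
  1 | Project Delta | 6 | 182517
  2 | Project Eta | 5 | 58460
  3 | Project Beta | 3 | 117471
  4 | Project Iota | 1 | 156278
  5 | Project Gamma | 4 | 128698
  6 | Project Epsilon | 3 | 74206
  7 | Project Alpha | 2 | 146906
SELECT department_id, MAX(salary) AS max_salary FROM employees GROUP BY department_id

Execution result:
department_id | max_salary
1 | 68012
2 | 126989
3 | 128748
4 | 132456
6 | 133632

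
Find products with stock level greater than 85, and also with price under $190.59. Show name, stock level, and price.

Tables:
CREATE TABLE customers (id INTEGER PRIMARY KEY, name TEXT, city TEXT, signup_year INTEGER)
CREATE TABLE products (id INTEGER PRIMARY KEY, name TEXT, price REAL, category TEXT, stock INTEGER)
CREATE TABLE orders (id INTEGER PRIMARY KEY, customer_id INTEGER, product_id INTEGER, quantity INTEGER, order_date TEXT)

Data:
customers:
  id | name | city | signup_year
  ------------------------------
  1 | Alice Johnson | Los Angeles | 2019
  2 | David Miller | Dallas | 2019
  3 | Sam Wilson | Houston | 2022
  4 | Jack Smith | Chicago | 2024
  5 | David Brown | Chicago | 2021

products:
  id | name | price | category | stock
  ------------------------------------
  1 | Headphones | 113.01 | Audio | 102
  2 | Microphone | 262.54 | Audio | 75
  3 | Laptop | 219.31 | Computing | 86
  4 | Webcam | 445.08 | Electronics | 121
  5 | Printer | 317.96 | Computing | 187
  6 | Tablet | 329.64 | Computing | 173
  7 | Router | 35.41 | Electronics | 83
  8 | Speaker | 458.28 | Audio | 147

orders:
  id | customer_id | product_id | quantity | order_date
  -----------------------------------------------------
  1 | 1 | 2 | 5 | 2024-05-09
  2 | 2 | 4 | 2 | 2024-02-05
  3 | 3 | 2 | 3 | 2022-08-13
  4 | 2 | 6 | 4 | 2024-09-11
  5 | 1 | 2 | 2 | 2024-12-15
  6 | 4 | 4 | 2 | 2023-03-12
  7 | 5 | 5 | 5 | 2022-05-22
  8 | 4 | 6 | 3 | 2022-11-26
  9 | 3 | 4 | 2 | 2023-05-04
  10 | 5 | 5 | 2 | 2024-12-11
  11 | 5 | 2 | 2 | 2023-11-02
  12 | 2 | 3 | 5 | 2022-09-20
SELECT name, stock, price FROM products WHERE stock > 85 AND price < 190.59

Execution result:
name | stock | price
Headphones | 102 | 113.01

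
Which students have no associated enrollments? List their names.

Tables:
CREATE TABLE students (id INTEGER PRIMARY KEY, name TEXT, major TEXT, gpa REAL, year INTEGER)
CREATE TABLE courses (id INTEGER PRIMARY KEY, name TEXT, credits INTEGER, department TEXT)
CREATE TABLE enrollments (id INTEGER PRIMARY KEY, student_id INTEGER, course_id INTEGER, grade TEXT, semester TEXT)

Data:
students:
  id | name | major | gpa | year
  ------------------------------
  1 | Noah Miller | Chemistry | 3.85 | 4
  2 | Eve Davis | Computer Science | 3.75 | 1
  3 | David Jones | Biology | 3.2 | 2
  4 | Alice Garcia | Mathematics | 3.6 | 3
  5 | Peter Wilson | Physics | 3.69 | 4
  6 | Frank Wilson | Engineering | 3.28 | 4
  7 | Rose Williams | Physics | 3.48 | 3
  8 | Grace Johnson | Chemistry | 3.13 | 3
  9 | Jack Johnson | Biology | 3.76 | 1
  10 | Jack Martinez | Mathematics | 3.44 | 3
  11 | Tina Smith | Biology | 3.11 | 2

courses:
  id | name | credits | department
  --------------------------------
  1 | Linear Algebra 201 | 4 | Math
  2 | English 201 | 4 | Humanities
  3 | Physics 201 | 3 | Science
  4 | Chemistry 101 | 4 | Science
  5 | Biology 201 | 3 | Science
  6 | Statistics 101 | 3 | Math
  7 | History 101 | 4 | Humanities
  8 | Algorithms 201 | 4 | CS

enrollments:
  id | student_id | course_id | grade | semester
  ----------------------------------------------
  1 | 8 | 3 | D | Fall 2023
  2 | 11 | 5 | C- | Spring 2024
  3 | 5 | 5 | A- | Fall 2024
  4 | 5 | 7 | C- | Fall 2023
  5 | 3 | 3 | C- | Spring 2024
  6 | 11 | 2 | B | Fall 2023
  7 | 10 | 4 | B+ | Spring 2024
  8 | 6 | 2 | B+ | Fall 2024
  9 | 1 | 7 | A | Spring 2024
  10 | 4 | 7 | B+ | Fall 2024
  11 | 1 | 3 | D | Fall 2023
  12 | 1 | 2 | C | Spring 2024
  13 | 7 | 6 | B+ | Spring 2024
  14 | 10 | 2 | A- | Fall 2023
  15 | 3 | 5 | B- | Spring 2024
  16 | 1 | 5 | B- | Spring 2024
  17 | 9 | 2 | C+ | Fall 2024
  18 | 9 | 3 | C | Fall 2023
SELECT p.name FROM students p LEFT JOIN enrollments c ON c.student_id = p.id WHERE c.id IS NULL

Execution result:
Eve Davis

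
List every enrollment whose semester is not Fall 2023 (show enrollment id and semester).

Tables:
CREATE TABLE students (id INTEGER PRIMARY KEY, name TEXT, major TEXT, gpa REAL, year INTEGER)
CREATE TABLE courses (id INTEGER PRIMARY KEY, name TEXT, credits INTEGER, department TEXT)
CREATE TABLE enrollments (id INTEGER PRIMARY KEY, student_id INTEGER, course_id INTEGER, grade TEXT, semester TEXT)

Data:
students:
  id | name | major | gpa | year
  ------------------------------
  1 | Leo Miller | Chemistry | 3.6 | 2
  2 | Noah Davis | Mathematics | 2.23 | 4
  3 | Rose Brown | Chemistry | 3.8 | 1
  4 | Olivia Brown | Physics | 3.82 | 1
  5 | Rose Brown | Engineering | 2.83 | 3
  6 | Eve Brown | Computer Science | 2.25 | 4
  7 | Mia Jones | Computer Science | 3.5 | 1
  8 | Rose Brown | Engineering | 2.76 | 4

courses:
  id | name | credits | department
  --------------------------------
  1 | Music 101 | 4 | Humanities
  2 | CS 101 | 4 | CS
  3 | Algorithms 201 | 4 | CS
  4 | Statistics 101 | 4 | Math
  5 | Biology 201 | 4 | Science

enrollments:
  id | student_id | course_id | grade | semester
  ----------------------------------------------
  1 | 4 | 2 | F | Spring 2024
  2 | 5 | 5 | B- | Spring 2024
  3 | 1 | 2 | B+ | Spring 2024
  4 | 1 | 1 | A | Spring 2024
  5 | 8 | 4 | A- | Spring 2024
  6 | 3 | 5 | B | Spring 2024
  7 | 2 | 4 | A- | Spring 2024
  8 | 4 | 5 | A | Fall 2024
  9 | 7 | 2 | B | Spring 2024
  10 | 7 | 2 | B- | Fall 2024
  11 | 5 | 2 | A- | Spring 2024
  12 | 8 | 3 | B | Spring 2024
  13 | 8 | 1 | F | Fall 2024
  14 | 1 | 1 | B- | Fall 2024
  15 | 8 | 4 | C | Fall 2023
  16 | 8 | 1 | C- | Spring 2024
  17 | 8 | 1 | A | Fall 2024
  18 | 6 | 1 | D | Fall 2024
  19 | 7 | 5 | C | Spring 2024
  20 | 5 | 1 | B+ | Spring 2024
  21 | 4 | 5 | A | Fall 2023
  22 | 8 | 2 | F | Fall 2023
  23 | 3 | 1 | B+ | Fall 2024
SELECT id, semester FROM enrollments WHERE semester <> 'Fall 2023'

Execution result:
id | semester
1 | Spring 2024
2 | Spring 2024
3 | Spring 2024
4 | Spring 2024
5 | Spring 2024
6 | Spring 2024
7 | Spring 2024
8 | Fall 2024
9 | Spring 2024
10 | Fall 2024
11 | Spring 2024
12 | Spring 2024
13 | Fall 2024
14 | Fall 2024
16 | Spring 2024
17 | Fall 2024
18 | Fall 2024
19 | Spring 2024
20 | Spring 2024
23 | Fall 2024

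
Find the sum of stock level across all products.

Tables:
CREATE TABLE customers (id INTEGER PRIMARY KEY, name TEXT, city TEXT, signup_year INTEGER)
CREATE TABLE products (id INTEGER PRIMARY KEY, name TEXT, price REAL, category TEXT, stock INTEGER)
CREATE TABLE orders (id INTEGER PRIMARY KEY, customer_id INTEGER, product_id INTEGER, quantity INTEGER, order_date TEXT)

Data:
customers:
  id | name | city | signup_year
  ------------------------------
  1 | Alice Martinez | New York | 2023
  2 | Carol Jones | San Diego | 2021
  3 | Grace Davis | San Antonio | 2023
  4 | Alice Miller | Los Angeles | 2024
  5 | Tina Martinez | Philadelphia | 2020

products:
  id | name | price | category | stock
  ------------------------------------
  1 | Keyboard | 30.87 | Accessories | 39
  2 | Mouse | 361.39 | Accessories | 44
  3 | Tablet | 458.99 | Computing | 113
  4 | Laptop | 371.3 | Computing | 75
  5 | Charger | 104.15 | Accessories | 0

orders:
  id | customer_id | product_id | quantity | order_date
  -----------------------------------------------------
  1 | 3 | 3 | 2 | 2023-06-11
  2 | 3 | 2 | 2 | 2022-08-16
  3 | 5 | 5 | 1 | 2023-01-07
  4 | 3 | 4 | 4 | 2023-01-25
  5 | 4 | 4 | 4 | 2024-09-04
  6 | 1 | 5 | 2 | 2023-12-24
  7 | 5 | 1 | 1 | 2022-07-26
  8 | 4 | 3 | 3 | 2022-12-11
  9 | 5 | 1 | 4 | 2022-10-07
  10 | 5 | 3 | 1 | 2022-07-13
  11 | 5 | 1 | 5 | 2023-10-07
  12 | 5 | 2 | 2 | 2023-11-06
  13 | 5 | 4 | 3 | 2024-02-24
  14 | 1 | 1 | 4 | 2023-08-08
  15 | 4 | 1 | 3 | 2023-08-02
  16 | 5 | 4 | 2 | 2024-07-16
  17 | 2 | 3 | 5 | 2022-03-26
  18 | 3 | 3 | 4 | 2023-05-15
SELECT SUM(stock) FROM products

Execution result:
271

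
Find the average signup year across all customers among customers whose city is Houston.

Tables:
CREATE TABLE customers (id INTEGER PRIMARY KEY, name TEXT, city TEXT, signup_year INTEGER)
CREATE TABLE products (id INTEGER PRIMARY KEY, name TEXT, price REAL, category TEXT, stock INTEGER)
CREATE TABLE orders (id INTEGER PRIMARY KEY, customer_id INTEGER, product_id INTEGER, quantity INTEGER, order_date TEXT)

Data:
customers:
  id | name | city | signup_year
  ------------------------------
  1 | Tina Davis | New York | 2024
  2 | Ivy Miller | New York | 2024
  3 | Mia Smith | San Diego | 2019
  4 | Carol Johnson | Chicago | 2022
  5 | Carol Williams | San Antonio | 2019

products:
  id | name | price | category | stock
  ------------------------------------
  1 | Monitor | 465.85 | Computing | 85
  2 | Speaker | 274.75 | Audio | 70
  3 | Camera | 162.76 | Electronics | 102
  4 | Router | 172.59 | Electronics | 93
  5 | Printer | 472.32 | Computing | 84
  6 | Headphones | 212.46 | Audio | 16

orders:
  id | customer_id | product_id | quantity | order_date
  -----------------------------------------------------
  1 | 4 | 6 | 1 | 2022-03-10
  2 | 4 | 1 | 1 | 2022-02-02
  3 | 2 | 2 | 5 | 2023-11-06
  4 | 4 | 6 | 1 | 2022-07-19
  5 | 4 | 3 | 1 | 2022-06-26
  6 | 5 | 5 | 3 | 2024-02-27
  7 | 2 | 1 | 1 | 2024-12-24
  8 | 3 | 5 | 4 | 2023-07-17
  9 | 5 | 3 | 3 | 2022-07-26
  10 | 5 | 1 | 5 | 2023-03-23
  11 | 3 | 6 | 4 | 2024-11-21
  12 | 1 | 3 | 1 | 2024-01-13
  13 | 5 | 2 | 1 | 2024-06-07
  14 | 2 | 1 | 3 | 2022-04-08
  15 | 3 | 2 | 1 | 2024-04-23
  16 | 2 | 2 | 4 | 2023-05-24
SELECT AVG(signup_year) FROM customers WHERE city = 'Houston'

Execution result:
NULL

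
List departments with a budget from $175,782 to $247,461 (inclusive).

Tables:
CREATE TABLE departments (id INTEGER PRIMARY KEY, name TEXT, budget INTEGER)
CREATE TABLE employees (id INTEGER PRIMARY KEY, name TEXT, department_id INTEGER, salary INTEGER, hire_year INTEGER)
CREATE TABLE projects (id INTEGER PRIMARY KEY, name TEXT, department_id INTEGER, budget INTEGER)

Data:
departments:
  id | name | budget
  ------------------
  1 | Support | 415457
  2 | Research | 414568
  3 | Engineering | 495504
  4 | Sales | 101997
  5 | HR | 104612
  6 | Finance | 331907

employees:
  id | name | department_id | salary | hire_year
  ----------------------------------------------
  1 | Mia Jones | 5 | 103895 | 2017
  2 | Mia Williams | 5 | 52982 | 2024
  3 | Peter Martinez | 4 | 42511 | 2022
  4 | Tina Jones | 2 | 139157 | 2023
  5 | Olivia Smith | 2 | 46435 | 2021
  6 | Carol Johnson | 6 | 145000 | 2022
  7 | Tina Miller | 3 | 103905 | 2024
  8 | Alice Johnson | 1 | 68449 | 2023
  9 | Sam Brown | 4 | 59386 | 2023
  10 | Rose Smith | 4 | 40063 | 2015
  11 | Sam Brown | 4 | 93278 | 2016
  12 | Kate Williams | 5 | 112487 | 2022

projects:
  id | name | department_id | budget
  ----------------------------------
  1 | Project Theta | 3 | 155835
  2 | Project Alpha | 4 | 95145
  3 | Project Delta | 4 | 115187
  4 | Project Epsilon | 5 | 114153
SELECT name, budget FROM departments WHERE budget BETWEEN 175782 AND 247461

Execution result:
(no rows)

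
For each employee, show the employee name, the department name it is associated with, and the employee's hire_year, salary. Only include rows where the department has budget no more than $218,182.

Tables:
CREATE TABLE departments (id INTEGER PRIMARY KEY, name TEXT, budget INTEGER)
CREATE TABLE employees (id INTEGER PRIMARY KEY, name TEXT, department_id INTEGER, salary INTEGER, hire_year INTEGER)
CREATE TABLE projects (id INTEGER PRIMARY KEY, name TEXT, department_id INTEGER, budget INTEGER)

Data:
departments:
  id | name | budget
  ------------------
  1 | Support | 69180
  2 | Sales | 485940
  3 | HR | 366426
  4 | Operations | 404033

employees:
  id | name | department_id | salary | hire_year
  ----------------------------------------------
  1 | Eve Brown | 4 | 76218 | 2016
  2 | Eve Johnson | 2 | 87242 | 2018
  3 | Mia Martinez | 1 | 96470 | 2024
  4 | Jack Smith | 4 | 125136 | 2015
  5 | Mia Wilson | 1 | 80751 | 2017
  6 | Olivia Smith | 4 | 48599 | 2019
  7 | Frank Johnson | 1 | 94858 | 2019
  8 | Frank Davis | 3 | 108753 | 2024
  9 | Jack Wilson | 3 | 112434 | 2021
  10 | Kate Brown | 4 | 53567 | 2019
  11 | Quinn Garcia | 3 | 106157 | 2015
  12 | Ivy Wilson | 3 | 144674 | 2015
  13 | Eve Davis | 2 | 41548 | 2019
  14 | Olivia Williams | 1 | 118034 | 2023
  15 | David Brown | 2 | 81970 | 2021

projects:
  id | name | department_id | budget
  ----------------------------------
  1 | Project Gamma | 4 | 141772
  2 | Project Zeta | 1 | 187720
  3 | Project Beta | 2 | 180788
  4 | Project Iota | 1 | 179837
SELECT c.name, p.name AS department, c.hire_year, c.salary FROM employees c JOIN departments p ON c.department_id = p.id WHERE p.budget <= 218182

Execution result:
name | department | hire_year | salary
Mia Martinez | Support | 2024 | 96470
Mia Wilson | Support | 2017 | 80751
Frank Johnson | Support | 2019 | 94858
Olivia Williams | Support | 2023 | 118034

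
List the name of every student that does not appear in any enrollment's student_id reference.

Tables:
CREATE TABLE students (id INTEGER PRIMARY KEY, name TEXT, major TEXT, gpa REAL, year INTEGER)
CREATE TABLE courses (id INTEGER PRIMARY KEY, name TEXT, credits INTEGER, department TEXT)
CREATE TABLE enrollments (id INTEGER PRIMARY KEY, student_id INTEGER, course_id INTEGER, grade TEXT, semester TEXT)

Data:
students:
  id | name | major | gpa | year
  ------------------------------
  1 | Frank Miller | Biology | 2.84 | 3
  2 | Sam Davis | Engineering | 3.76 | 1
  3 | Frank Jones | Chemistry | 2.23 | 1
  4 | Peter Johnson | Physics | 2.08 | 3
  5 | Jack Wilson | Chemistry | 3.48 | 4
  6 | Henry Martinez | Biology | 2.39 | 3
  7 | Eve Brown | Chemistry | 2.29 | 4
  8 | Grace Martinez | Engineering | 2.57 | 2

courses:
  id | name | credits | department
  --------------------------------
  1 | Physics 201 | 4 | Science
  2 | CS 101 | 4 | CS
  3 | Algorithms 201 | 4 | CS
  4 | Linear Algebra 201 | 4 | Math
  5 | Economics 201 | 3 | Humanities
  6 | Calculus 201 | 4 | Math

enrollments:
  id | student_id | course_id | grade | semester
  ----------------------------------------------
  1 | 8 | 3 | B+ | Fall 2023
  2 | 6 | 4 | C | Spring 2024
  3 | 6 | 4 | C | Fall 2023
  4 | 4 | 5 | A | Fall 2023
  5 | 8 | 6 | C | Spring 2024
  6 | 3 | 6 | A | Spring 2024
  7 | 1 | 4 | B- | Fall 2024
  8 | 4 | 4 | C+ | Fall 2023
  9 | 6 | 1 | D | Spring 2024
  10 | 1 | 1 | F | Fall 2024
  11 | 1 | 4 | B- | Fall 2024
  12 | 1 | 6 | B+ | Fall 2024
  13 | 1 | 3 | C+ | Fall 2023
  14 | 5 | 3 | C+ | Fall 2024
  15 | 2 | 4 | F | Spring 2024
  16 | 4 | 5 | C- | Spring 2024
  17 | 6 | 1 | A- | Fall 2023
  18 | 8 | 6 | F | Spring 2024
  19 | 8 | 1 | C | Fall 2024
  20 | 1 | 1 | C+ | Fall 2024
SELECT p.name FROM students p LEFT JOIN enrollments c ON c.student_id = p.id WHERE c.id IS NULL

Execution result:
Eve Brown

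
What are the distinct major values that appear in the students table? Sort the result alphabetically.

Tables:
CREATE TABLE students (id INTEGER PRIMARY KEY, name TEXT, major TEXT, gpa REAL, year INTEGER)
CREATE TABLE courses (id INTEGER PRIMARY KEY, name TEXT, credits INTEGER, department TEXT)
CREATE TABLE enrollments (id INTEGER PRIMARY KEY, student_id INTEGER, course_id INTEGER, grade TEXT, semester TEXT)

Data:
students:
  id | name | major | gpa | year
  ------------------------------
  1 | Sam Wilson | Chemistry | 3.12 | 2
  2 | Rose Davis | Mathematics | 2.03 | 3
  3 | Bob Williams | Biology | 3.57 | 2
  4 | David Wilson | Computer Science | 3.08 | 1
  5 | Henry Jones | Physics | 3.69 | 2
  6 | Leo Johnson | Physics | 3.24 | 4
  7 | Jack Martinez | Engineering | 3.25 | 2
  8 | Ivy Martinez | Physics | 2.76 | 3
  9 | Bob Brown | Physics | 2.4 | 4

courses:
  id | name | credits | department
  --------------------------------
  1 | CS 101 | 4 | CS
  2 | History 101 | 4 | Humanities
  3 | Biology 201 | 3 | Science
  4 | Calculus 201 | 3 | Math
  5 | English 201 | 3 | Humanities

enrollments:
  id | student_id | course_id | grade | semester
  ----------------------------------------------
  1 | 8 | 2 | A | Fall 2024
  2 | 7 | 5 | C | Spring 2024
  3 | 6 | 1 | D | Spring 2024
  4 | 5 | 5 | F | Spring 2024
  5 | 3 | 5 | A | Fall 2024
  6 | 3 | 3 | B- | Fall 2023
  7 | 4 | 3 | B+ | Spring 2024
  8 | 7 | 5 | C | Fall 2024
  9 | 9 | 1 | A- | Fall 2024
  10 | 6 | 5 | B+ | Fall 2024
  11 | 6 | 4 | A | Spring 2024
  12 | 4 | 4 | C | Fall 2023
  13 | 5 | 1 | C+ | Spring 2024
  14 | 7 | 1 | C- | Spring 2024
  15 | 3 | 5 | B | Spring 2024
SELECT DISTINCT major FROM students ORDER BY major

Execution result:
major
Biology
Chemistry
Computer Science
Engineering
Mathematics
Physics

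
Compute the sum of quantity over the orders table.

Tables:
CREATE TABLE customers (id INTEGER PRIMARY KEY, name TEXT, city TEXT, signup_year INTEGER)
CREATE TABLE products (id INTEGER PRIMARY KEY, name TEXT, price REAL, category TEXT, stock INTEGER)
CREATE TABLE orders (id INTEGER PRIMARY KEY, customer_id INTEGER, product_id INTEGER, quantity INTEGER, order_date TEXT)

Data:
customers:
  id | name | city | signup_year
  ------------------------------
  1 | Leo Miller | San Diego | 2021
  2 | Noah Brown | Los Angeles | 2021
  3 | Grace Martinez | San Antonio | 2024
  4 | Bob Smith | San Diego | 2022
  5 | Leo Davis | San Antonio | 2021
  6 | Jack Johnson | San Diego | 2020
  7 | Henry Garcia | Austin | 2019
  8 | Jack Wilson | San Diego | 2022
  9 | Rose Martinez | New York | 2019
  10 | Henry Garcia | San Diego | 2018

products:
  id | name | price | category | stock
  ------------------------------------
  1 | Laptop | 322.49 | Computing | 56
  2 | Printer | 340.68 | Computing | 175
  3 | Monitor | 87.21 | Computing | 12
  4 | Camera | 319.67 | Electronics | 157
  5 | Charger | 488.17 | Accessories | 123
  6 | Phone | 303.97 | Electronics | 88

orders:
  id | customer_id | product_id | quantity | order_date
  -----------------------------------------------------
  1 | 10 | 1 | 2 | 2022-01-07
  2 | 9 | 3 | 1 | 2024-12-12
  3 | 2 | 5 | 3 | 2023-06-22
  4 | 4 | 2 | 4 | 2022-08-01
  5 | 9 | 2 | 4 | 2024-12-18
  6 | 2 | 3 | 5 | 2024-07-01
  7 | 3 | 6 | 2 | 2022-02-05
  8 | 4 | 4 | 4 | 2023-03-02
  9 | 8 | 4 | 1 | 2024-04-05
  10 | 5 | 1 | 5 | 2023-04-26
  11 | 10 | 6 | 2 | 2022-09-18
SELECT SUM(quantity) FROM orders

Execution result:
33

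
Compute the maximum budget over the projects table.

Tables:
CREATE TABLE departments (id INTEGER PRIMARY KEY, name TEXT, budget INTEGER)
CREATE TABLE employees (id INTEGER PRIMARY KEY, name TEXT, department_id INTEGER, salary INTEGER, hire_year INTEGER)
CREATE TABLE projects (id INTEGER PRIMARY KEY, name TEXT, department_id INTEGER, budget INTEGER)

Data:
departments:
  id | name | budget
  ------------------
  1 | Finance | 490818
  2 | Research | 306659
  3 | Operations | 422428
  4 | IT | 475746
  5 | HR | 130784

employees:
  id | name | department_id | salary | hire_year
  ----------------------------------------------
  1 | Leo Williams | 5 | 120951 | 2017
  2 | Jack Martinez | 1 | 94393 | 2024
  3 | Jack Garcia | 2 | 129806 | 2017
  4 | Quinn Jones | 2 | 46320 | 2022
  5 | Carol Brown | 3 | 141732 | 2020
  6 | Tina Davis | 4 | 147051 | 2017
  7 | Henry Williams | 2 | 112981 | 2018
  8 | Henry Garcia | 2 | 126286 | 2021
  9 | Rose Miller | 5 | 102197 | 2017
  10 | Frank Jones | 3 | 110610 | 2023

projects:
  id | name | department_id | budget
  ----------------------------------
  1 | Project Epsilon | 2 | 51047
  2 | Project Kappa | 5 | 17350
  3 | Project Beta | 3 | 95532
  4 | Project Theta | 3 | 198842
SELECT MAX(budget) FROM projects

Execution result:
198842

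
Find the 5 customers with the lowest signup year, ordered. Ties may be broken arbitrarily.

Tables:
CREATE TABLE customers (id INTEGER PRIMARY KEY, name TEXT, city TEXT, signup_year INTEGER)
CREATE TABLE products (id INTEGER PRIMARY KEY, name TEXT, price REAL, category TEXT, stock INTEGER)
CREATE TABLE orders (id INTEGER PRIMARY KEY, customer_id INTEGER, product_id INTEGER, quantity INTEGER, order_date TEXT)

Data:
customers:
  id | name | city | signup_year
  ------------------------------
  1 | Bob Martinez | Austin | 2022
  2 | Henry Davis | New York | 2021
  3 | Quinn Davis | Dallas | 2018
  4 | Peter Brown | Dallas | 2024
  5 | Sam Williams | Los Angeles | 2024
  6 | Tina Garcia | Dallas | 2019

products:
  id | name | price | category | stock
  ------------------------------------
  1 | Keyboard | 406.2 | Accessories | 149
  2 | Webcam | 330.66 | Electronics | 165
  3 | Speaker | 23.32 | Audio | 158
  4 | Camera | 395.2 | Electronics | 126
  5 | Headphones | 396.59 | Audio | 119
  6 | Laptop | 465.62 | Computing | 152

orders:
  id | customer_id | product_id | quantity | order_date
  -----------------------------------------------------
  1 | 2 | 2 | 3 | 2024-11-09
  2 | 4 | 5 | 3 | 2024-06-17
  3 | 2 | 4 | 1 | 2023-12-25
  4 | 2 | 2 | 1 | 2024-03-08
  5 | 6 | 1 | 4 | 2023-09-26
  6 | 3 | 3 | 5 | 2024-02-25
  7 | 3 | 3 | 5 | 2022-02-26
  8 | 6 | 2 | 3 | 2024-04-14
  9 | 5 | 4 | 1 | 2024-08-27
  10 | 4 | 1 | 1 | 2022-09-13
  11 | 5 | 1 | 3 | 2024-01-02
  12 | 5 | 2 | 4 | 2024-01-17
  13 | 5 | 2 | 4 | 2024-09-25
SELECT name, signup_year FROM customers ORDER BY signup_year ASC LIMIT 5

Execution result:
name | signup_year
Quinn Davis | 2018
Tina Garcia | 2019
Henry Davis | 2021
Bob Martinez | 2022
Peter Brown | 2024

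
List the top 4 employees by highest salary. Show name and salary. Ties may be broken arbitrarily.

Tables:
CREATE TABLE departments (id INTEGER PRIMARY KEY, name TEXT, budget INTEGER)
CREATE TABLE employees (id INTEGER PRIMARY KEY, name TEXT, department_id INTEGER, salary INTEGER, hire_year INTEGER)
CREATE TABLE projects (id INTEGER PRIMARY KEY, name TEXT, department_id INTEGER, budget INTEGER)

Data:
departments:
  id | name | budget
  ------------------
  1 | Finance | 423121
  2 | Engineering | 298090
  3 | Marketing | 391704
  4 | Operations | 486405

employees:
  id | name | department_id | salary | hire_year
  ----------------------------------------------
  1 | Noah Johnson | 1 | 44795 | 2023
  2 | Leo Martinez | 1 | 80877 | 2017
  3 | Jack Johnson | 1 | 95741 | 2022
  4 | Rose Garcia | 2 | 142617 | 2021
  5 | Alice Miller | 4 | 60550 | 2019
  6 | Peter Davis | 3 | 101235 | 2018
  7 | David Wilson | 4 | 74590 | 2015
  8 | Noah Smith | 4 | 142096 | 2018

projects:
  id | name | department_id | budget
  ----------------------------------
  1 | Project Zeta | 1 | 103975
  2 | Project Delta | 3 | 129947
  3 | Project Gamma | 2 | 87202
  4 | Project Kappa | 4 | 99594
SELECT name, salary FROM employees ORDER BY salary DESC LIMIT 4

Execution result:
name | salary
Rose Garcia | 142617
Noah Smith | 142096
Peter Davis | 101235
Jack Johnson | 95741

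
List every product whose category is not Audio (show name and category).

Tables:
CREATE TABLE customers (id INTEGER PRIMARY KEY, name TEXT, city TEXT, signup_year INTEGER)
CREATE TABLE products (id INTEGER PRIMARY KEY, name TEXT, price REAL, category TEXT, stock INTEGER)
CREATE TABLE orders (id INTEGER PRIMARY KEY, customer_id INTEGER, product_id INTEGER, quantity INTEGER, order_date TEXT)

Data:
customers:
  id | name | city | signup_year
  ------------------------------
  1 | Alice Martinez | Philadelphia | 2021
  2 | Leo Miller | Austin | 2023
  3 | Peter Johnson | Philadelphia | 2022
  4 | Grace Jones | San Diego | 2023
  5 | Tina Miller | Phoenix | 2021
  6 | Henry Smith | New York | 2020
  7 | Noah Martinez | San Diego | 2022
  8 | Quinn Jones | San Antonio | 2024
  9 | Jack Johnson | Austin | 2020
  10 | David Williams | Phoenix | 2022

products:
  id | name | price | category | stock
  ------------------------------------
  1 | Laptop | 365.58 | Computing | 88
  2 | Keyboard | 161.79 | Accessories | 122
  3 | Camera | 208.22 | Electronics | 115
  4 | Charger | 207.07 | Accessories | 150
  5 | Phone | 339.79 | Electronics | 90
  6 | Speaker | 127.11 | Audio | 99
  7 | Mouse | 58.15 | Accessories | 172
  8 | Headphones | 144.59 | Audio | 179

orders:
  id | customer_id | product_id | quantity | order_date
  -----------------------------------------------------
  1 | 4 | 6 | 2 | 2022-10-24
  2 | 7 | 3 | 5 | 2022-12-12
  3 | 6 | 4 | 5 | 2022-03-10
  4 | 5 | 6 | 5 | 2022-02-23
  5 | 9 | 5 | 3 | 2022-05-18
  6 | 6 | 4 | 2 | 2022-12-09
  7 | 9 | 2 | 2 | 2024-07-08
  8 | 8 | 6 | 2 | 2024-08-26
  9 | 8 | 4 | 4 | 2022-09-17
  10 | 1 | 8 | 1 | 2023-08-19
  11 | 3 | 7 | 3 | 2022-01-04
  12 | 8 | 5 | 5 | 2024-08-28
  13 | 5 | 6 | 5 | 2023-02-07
SELECT name, category FROM products WHERE category <> 'Audio'

Execution result:
name | category
Laptop | Computing
Keyboard | Accessories
Camera | Electronics
Charger | Accessories
Phone | Electronics
Mouse | Accessories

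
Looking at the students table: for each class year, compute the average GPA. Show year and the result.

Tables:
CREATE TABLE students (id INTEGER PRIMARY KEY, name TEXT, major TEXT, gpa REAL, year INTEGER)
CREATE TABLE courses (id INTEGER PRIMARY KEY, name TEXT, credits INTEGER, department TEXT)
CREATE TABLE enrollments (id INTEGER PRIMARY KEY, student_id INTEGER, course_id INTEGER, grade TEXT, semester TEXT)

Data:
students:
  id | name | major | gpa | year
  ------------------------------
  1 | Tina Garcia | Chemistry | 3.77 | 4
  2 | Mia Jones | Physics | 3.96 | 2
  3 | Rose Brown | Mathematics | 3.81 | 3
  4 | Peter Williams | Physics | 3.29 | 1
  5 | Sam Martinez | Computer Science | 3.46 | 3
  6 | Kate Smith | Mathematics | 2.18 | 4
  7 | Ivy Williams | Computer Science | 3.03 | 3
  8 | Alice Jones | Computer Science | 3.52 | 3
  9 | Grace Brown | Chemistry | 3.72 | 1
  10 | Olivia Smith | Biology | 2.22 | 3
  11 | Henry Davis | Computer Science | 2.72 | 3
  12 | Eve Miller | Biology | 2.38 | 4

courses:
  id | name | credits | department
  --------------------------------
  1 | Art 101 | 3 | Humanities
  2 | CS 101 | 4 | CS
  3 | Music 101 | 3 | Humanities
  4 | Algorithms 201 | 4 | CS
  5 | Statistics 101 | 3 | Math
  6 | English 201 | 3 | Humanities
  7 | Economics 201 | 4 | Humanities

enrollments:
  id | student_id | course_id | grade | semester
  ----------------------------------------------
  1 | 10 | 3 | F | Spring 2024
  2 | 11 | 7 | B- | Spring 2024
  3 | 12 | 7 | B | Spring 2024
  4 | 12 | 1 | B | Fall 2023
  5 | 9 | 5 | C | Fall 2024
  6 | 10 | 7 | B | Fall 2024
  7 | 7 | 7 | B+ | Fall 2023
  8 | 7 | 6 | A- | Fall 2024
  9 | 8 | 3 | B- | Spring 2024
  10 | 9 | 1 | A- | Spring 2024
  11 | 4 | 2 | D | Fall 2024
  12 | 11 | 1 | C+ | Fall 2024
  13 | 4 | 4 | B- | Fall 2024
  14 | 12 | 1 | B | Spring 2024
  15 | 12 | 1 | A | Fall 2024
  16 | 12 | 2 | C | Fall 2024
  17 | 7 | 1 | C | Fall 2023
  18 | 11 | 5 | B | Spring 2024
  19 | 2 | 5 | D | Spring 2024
SELECT year, AVG(gpa) AS avg_gpa FROM students GROUP BY year

Execution result:
year | avg_gpa
1 | 3.51
2 | 3.96
3 | 3.13
4 | 2.78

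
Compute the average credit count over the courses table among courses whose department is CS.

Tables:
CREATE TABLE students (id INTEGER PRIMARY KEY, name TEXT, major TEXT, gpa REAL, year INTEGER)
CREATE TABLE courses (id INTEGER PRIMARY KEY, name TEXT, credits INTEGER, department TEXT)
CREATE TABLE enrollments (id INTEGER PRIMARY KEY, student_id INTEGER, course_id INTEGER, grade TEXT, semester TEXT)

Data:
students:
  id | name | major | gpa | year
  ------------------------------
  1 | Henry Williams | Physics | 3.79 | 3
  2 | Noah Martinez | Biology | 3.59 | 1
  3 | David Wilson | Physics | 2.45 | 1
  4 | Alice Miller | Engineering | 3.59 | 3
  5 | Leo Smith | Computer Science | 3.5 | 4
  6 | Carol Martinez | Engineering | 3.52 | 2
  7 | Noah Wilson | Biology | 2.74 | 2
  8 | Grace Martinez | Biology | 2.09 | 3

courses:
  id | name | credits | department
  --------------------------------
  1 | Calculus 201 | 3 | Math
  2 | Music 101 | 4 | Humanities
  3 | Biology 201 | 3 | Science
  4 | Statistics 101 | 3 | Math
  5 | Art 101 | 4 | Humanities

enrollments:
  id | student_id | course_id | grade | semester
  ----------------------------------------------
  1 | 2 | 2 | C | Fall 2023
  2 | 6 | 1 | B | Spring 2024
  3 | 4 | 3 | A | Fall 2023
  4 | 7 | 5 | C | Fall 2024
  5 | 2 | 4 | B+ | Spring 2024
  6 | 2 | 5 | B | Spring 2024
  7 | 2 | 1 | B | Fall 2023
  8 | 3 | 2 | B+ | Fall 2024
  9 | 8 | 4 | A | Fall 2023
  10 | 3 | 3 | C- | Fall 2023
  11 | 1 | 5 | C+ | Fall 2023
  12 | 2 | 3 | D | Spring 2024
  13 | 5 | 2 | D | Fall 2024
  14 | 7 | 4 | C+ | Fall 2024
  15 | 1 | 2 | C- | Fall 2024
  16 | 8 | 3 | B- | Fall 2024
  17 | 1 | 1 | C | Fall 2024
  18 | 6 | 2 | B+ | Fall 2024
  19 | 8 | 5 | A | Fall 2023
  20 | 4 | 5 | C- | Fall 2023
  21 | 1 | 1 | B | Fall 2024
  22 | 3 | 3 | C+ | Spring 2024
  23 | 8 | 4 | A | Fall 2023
SELECT AVG(credits) FROM courses WHERE department = 'CS'

Execution result:
NULL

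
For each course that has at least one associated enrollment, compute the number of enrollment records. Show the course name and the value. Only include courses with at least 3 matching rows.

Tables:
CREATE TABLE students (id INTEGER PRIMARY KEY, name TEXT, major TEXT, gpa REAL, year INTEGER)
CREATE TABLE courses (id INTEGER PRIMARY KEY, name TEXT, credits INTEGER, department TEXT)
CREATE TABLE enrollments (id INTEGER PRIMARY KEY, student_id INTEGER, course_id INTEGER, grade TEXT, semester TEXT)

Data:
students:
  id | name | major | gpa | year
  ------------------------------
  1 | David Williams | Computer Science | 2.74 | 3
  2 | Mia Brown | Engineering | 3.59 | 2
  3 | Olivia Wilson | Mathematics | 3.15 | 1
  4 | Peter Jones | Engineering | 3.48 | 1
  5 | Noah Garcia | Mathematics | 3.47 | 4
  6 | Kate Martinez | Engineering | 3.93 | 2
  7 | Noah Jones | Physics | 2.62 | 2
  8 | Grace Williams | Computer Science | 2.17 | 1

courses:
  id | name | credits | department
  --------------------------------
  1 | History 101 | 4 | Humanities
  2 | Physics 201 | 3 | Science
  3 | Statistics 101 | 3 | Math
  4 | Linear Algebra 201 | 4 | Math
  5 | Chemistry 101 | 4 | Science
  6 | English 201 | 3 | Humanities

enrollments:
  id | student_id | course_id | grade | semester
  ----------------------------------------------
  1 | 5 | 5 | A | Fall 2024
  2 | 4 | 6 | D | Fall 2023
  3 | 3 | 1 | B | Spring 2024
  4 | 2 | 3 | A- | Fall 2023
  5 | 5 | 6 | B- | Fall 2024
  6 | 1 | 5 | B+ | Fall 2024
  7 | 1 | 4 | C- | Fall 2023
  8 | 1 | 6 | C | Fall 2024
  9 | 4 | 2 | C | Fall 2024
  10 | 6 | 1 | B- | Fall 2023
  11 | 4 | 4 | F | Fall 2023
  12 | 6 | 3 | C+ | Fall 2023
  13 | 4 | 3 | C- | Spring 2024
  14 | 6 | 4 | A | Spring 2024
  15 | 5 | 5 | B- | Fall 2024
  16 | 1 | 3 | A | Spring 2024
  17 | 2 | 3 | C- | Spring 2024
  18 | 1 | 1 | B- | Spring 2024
SELECT p.name, COUNT(*) AS n FROM enrollments c JOIN courses p ON c.course_id = p.id GROUP BY p.id, p.name HAVING COUNT(*) >= 3

Execution result:
name | n
History 101 | 3
Statistics 101 | 5
Linear Algebra 201 | 3
Chemistry 101 | 3
English 201 | 3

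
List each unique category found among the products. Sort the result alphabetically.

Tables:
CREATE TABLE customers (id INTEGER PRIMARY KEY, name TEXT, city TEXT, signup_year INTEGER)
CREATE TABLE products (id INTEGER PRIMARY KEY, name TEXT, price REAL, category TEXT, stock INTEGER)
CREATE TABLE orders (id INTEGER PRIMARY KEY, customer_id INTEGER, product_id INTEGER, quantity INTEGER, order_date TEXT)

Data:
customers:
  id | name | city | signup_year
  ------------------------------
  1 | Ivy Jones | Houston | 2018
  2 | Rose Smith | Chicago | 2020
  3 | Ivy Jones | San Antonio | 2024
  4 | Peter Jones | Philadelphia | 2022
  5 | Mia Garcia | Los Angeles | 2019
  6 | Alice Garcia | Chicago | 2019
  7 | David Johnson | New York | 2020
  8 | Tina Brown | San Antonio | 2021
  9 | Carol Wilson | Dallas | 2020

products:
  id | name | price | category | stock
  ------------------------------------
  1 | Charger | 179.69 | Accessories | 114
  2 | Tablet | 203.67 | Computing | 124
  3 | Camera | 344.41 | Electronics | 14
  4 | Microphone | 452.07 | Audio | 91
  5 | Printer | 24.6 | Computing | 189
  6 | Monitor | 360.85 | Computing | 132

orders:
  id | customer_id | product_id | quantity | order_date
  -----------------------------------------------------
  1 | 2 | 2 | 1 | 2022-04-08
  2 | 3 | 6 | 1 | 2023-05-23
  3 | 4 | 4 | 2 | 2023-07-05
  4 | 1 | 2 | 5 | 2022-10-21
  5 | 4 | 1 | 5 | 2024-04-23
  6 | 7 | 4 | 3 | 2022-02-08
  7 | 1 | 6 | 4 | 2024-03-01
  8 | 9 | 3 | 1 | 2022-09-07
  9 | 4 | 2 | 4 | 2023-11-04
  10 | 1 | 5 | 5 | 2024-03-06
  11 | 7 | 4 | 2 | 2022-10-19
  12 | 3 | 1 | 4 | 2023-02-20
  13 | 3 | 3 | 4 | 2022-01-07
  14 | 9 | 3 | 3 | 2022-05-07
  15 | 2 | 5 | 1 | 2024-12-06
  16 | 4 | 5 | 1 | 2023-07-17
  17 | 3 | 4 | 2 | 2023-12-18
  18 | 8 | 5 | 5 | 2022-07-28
SELECT DISTINCT category FROM products ORDER BY category

Execution result:
category
Accessories
Audio
Computing
Electronics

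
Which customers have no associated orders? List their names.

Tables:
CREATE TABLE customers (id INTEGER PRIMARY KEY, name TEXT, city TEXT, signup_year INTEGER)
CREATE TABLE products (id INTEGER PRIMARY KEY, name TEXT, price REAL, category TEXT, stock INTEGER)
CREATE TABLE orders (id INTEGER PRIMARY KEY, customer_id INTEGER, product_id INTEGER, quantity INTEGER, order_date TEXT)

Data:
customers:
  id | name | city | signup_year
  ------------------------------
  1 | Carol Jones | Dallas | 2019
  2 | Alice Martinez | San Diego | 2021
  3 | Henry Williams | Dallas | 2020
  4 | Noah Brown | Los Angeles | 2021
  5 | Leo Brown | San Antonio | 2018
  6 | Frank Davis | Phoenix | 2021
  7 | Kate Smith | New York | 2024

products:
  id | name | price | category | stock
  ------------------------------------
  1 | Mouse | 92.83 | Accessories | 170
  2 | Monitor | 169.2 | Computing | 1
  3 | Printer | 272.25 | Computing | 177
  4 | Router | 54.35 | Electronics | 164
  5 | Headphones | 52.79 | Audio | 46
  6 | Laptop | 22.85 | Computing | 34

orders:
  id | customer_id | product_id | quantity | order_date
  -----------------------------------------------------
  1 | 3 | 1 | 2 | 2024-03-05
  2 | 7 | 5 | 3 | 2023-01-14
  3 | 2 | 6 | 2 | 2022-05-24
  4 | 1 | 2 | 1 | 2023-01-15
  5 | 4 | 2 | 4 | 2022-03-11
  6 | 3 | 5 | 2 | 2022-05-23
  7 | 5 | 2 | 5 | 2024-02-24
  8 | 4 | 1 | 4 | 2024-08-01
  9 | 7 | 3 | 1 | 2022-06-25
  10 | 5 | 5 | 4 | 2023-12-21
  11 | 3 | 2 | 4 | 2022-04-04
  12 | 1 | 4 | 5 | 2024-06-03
SELECT p.name FROM customers p LEFT JOIN orders c ON c.customer_id = p.id WHERE c.id IS NULL

Execution result:
Frank Davis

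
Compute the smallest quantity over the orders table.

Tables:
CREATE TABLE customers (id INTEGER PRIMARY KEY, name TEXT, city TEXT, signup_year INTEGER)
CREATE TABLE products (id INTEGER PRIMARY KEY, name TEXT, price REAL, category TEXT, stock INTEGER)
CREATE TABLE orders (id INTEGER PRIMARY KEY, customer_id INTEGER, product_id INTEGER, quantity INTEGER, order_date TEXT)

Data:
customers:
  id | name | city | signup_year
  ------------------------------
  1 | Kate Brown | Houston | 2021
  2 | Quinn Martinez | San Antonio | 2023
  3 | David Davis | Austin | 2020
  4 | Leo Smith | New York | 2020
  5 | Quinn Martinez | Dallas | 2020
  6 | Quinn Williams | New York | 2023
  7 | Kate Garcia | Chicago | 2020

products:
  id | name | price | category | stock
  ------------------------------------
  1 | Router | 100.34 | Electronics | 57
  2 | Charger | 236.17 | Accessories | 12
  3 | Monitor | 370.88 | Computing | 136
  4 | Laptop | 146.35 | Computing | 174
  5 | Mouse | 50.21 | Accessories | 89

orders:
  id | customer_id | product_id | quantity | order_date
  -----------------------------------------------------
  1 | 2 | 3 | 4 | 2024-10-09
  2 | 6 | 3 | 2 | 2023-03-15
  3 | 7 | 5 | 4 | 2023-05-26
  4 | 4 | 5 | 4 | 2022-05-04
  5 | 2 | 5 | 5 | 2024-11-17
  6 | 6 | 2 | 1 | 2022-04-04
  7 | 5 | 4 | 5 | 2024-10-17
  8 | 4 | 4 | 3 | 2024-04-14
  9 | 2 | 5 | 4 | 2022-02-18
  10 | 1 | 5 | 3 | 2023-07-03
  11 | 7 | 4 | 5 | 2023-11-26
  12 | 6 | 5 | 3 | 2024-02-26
SELECT MIN(quantity) FROM orders

Execution result:
1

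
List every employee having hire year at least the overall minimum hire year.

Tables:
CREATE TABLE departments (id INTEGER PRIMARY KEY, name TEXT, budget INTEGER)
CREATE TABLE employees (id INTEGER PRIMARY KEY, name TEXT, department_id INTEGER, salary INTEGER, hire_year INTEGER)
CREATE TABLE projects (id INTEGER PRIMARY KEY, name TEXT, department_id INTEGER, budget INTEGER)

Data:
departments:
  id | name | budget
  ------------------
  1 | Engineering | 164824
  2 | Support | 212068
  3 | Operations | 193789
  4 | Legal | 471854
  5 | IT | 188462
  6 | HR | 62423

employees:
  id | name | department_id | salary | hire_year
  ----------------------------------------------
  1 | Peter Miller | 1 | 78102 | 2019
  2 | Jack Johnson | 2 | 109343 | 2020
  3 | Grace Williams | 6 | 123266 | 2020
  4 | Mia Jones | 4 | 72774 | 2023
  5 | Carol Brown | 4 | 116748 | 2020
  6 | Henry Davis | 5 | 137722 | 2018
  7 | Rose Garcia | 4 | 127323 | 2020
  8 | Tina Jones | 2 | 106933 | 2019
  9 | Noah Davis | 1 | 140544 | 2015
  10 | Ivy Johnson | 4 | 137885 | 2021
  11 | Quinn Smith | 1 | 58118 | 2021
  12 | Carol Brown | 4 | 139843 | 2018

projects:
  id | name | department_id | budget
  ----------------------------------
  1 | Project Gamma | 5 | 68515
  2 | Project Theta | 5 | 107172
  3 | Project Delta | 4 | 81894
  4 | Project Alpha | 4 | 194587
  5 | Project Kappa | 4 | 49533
SELECT name, hire_year FROM employees WHERE hire_year >= (SELECT MIN(hire_year) FROM employees)

Execution result:
name | hire_year
Peter Miller | 2019
Jack Johnson | 2020
Grace Williams | 2020
Mia Jones | 2023
Carol Brown | 2020
Henry Davis | 2018
Rose Garcia | 2020
Tina Jones | 2019
Noah Davis | 2015
Ivy Johnson | 2021
Quinn Smith | 2021
Carol Brown | 2018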